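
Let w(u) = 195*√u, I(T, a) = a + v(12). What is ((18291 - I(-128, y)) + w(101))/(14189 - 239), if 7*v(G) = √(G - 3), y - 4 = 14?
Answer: 7106/5425 + 13*√101/930 ≈ 1.4503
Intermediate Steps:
y = 18 (y = 4 + 14 = 18)
v(G) = √(-3 + G)/7 (v(G) = √(G - 3)/7 = √(-3 + G)/7)
I(T, a) = 3/7 + a (I(T, a) = a + √(-3 + 12)/7 = a + √9/7 = a + (⅐)*3 = a + 3/7 = 3/7 + a)
((18291 - I(-128, y)) + w(101))/(14189 - 239) = ((18291 - (3/7 + 18)) + 195*√101)/(14189 - 239) = ((18291 - 1*129/7) + 195*√101)/13950 = ((18291 - 129/7) + 195*√101)*(1/13950) = (127908/7 + 195*√101)*(1/13950) = 7106/5425 + 13*√101/930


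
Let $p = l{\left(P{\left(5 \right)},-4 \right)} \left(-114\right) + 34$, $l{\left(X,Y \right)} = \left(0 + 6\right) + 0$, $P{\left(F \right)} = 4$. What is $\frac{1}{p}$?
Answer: $- \frac{1}{650} \approx -0.0015385$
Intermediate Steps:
$l{\left(X,Y \right)} = 6$ ($l{\left(X,Y \right)} = 6 + 0 = 6$)
$p = -650$ ($p = 6 \left(-114\right) + 34 = -684 + 34 = -650$)
$\frac{1}{p} = \frac{1}{-650} = - \frac{1}{650}$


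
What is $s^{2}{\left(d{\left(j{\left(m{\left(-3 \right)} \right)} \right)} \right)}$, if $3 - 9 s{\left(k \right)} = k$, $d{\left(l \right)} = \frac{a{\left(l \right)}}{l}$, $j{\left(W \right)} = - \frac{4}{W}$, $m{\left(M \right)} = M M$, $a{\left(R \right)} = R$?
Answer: $\frac{4}{81} \approx 0.049383$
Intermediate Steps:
$m{\left(M \right)} = M^{2}$
$d{\left(l \right)} = 1$ ($d{\left(l \right)} = \frac{l}{l} = 1$)
$s{\left(k \right)} = \frac{1}{3} - \frac{k}{9}$
$s^{2}{\left(d{\left(j{\left(m{\left(-3 \right)} \right)} \right)} \right)} = \left(\frac{1}{3} - \frac{1}{9}\right)^{2} = \left(\frac{2}{9}\right)^{2} = \frac{4}{81}$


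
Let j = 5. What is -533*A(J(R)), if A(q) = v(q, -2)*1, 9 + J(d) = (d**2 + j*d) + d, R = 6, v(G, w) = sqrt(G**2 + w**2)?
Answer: -533*sqrt(3973) ≈ -33596.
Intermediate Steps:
J(d) = -9 + d**2 + 6*d (J(d) = -9 + ((d**2 + 5*d) + d) = -9 + (d**2 + 6*d) = -9 + d**2 + 6*d)
A(q) = sqrt(4 + q**2) (A(q) = sqrt(q**2 + (-2)**2)*1 = sqrt(q**2 + 4)*1 = sqrt(4 + q**2)*1 = sqrt(4 + q**2))
-533*A(J(R)) = -533*sqrt(4 + (-9 + 6**2 + 6*6)**2) = -533*sqrt(4 + (-9 + 36 + 36)**2) = -533*sqrt(4 + 63**2) = -533*sqrt(4 + 3969) = -533*sqrt(3973)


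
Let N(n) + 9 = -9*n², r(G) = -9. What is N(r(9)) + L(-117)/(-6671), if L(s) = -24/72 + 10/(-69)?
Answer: -113233543/153433 ≈ -738.00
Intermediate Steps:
L(s) = -11/23 (L(s) = -24*1/72 + 10*(-1/69) = -⅓ - 10/69 = -11/23)
N(n) = -9 - 9*n²
N(r(9)) + L(-117)/(-6671) = (-9 - 9*(-9)²) - 11/23/(-6671) = (-9 - 9*81) - 11/23*(-1/6671) = (-9 - 729) + 11/153433 = -738 + 11/153433 = -113233543/153433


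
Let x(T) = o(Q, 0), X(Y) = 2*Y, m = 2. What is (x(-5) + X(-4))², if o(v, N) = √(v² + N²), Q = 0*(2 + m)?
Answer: 64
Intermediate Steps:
Q = 0 (Q = 0*(2 + 2) = 0*4 = 0)
o(v, N) = √(N² + v²)
x(T) = 0 (x(T) = √(0² + 0²) = √(0 + 0) = √0 = 0)
(x(-5) + X(-4))² = (0 + 2*(-4))² = (0 - 8)² = (-8)² = 64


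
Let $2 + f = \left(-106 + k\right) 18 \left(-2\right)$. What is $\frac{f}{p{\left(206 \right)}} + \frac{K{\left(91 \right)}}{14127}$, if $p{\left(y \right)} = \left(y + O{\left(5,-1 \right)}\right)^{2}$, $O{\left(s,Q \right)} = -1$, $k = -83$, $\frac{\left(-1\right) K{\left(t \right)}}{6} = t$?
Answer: $\frac{24382068}{197895725} \approx 0.12321$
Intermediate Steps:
$K{\left(t \right)} = - 6 t$
$p{\left(y \right)} = \left(-1 + y\right)^{2}$ ($p{\left(y \right)} = \left(y - 1\right)^{2} = \left(-1 + y\right)^{2}$)
$f = 6802$ ($f = -2 + \left(-106 - 83\right) 18 \left(-2\right) = -2 - -6804 = -2 + 6804 = 6802$)
$\frac{f}{p{\left(206 \right)}} + \frac{K{\left(91 \right)}}{14127} = \frac{6802}{\left(-1 + 206\right)^{2}} + \frac{\left(-6\right) 91}{14127} = \frac{6802}{205^{2}} - \frac{182}{4709} = \frac{6802}{42025} - \frac{182}{4709} = \frac{24382068}{197895725}$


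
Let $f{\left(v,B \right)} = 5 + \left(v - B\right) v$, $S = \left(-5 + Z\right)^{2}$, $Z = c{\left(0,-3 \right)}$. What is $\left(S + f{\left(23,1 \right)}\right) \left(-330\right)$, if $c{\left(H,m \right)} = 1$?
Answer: $-173910$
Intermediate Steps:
$Z = 1$
$S = 16$ ($S = \left(-5 + 1\right)^{2} = \left(-4\right)^{2} = 16$)
$f{\left(v,B \right)} = 5 + v \left(v - B\right)$
$\left(S + f{\left(23,1 \right)}\right) \left(-330\right) = \left(16 + \left(5 + 23^{2} - 1 \cdot 23\right)\right) \left(-330\right) = \left(16 + \left(5 + 529 - 23\right)\right) \left(-330\right) = \left(16 + 511\right) \left(-330\right) = 527 \left(-330\right) = -173910$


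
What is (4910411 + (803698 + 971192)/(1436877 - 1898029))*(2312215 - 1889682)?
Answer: 478401174927744103/230576 ≈ 2.0748e+12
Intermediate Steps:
(4910411 + (803698 + 971192)/(1436877 - 1898029))*(2312215 - 1889682) = (4910411 + 1774890/(-461152))*422533 = (4910411 + 1774890*(-1/461152))*422533 = (4910411 - 887445/230576)*422533 = (1132222039291/230576)*422533 = 478401174927744103/230576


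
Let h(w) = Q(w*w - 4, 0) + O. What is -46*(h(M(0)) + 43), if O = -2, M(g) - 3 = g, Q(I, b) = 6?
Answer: -2162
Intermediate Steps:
M(g) = 3 + g
h(w) = 4 (h(w) = 6 - 2 = 4)
-46*(h(M(0)) + 43) = -46*(4 + 43) = -46*47 = -2162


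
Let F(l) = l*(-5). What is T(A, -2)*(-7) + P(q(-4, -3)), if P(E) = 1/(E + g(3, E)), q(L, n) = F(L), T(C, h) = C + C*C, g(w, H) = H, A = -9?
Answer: -20159/40 ≈ -503.98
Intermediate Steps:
T(C, h) = C + C²
F(l) = -5*l
q(L, n) = -5*L
P(E) = 1/(2*E) (P(E) = 1/(E + E) = 1/(2*E))
T(A, -2)*(-7) + P(q(-4, -3)) = -9*(1 - 9)*(-7) + 1/(2*((-5*(-4)))) = -9*(-8)*(-7) + (½)/20 = 72*(-7) + (½)*(1/20) = -504 + 1/40 = -20159/40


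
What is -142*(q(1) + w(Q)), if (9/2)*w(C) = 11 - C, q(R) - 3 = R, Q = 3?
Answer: -7384/9 ≈ -820.44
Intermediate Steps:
q(R) = 3 + R
w(C) = 22/9 - 2*C/9 (w(C) = 2*(11 - C)/9 = 22/9 - 2*C/9)
-142*(q(1) + w(Q)) = -142*((3 + 1) + (22/9 - 2/9*3)) = -142*(4 + (22/9 - ⅔)) = -142*(4 + 16/9) = -142*52/9 = -7384/9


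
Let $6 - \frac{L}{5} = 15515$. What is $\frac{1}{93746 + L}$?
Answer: $\frac{1}{16201} \approx 6.1725 \cdot 10^{-5}$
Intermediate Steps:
$L = -77545$ ($L = 30 - 77575 = -77545$)
$\frac{1}{93746 + L} = \frac{1}{93746 - 77545} = \frac{1}{16201}$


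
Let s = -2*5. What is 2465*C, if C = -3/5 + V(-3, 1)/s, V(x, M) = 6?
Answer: -2958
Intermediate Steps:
s = -10
C = -6/5 (C = -3/5 + 6/(-10) = -3*1/5 + 6*(-1/10) = -3/5 - 3/5 = -6/5 ≈ -1.2000)
2465*C = 2465*(-6/5) = -2958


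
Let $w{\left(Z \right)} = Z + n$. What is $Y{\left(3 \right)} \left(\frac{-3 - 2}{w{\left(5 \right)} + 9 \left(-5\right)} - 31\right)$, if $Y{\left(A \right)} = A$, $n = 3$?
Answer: $- \frac{3426}{37} \approx -92.595$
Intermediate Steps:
$w{\left(Z \right)} = 3 + Z$ ($w{\left(Z \right)} = Z + 3 = 3 + Z$)
$Y{\left(3 \right)} \left(\frac{-3 - 2}{w{\left(5 \right)} + 9 \left(-5\right)} - 31\right) = 3 \left(\frac{-3 - 2}{\left(3 + 5\right) + 9 \left(-5\right)} - 31\right) = 3 \left(- \frac{5}{8 - 45} - 31\right) = 3 \left(- \frac{5}{-37} - 31\right) = 3 \left(\left(-5\right) \left(- \frac{1}{37}\right) - 31\right) = 3 \left(\frac{5}{37} - 31\right) = 3 \left(- \frac{1142}{37}\right) = - \frac{3426}{37}$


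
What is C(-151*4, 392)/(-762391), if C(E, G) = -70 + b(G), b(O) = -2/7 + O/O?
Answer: 485/5336737 ≈ 9.0880e-5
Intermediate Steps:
b(O) = 5/7 (b(O) = -2*⅐ + 1 = -2/7 + 1 = 5/7)
C(E, G) = -485/7 (C(E, G) = -70 + 5/7 = -485/7)
C(-151*4, 392)/(-762391) = -485/7/(-762391) = -485/7*(-1/762391) = 485/5336737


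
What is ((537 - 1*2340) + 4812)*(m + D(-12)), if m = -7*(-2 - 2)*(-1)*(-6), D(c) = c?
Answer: 469404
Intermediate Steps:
m = 168 (m = -(-28)*(-1)*(-6) = -7*4*(-6) = -28*(-6) = 168)
((537 - 1*2340) + 4812)*(m + D(-12)) = ((537 - 1*2340) + 4812)*(168 - 12) = ((537 - 2340) + 4812)*156 = (-1803 + 4812)*156 = 3009*156 = 469404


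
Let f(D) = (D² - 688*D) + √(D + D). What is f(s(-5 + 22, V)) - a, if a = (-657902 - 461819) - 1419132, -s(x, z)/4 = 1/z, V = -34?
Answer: 733705129/289 + 2*√17/17 ≈ 2.5388e+6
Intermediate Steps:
s(x, z) = -4/z
f(D) = D² - 688*D + √2*√D (f(D) = (D² - 688*D) + √(2*D) = (D² - 688*D) + √2*√D = D² - 688*D + √2*√D)
a = -2538853 (a = -1119721 - 1419132 = -2538853)
f(s(-5 + 22, V)) - a = ((-4/(-34))² - (-2752)/(-34) + √2*√(-4/(-34))) - 1*(-2538853) = ((-4*(-1/34))² - (-2752)*(-1)/34 + √2*√(-4*(-1/34))) + 2538853 = ((2/17)² - 688*2/17 + √2*√(2/17)) + 2538853 = (4/289 - 1376/17 + √2*(√34/17)) + 2538853 = (4/289 - 1376/17 + 2*√17/17) + 2538853 = (-23388/289 + 2*√17/17) + 2538853 = 733705129/289 + 2*√17/17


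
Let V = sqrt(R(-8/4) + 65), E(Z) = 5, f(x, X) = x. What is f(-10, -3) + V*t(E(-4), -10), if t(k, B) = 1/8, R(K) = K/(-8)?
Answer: -10 + 3*sqrt(29)/16 ≈ -8.9903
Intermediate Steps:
R(K) = -K/8 (R(K) = K*(-1/8) = -K/8)
t(k, B) = 1/8
V = 3*sqrt(29)/2 (V = sqrt(-(-1)/4 + 65) = sqrt(-1/8*(-2) + 65) = sqrt(1/4 + 65) = sqrt(261/4) = 3*sqrt(29)/2 ≈ 8.0777)
f(-10, -3) + V*t(E(-4), -10) = -10 + (3*sqrt(29)/2)*(1/8) = -10 + 3*sqrt(29)/16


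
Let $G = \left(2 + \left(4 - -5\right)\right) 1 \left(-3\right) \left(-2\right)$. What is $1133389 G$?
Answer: $74803674$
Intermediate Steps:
$G = 66$ ($G = \left(2 + \left(4 + 5\right)\right) \left(\left(-3\right) \left(-2\right)\right) = \left(2 + 9\right) 6 = 11 \cdot 6 = 66$)
$1133389 G = 1133389 \cdot 66 = 74803674$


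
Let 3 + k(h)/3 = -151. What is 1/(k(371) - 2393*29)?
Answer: -1/69859 ≈ -1.4315e-5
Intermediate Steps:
k(h) = -462 (k(h) = -9 + 3*(-151) = -9 - 453 = -462)
1/(k(371) - 2393*29) = 1/(-462 - 2393*29) = 1/(-462 - 69397) = 1/(-69859) = -1/69859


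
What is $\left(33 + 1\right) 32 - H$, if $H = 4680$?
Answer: $-3592$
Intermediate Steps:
$\left(33 + 1\right) 32 - H = \left(33 + 1\right) 32 - 4680 = 34 \cdot 32 - 4680 = 1088 - 4680 = -3592$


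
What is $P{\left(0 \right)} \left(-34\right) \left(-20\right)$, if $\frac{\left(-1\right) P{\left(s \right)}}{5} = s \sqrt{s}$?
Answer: $0$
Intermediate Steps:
$P{\left(s \right)} = - 5 s^{\frac{3}{2}}$ ($P{\left(s \right)} = - 5 s \sqrt{s} = - 5 s^{\frac{3}{2}}$)
$P{\left(0 \right)} \left(-34\right) \left(-20\right) = - 5 \cdot 0^{\frac{3}{2}} \left(-34\right) \left(-20\right) = \left(-5\right) 0 \left(-34\right) \left(-20\right) = 0 \left(-34\right) \left(-20\right) = 0 \left(-20\right) = 0$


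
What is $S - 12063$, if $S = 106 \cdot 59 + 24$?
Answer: $-5785$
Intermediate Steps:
$S = 6278$ ($S = 6254 + 24 = 6278$)
$S - 12063 = 6278 - 12063 = -5785$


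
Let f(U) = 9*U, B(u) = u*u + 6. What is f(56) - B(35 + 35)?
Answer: -4402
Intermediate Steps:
B(u) = 6 + u² (B(u) = u² + 6 = 6 + u²)
f(56) - B(35 + 35) = 9*56 - (6 + (35 + 35)²) = 504 - (6 + 70²) = 504 - (6 + 4900) = 504 - 1*4906 = 504 - 4906 = -4402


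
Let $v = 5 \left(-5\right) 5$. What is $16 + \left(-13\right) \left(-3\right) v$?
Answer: $-4859$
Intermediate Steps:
$v = -125$ ($v = \left(-25\right) 5 = -125$)
$16 + \left(-13\right) \left(-3\right) v = 16 + \left(-13\right) \left(-3\right) \left(-125\right) = 16 + 39 \left(-125\right) = 16 - 4875 = -4859$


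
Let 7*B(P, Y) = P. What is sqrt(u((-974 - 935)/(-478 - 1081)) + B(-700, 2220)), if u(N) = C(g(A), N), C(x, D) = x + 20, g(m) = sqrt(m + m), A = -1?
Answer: sqrt(-80 + I*sqrt(2)) ≈ 0.07905 + 8.9446*I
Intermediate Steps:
g(m) = sqrt(2)*sqrt(m) (g(m) = sqrt(2*m) = sqrt(2)*sqrt(m))
C(x, D) = 20 + x
B(P, Y) = P/7
u(N) = 20 + I*sqrt(2) (u(N) = 20 + sqrt(2)*sqrt(-1) = 20 + sqrt(2)*I = 20 + I*sqrt(2))
sqrt(u((-974 - 935)/(-478 - 1081)) + B(-700, 2220)) = sqrt((20 + I*sqrt(2)) + (1/7)*(-700)) = sqrt((20 + I*sqrt(2)) - 100) = sqrt(-80 + I*sqrt(2))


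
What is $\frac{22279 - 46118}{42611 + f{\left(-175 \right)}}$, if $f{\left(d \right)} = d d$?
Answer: $- \frac{23839}{73236} \approx -0.32551$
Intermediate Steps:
$f{\left(d \right)} = d^{2}$
$\frac{22279 - 46118}{42611 + f{\left(-175 \right)}} = \frac{22279 - 46118}{42611 + \left(-175\right)^{2}} = - \frac{23839}{42611 + 30625} = - \frac{23839}{73236}$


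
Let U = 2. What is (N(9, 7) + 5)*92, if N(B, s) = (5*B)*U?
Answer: 8740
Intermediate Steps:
N(B, s) = 10*B (N(B, s) = (5*B)*2 = 10*B)
(N(9, 7) + 5)*92 = (10*9 + 5)*92 = (90 + 5)*92 = 95*92 = 8740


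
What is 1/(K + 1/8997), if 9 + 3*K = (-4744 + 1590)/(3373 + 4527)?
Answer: -35538150/111339923 ≈ -0.31919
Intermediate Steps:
K = -37127/11850 (K = -3 + ((-4744 + 1590)/(3373 + 4527))/3 = -3 + (-3154/7900)/3 = -3 + (-3154*1/7900)/3 = -3 + (1/3)*(-1577/3950) = -3 - 1577/11850 = -37127/11850 ≈ -3.1331)
1/(K + 1/8997) = 1/(-37127/11850 + 1/8997) = 1/(-111339923/35538150) = -35538150/111339923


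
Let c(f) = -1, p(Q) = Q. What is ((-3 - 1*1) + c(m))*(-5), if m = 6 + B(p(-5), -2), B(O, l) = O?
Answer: 25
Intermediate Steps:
m = 1 (m = 6 - 5 = 1)
((-3 - 1*1) + c(m))*(-5) = ((-3 - 1*1) - 1)*(-5) = ((-3 - 1) - 1)*(-5) = (-4 - 1)*(-5) = -5*(-5) = 25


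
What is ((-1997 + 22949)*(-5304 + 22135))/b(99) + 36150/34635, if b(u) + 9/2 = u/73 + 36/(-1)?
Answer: -13208990698402/1466215 ≈ -9.0089e+6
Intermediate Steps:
b(u) = -81/2 + u/73 (b(u) = -9/2 + (u/73 + 36/(-1)) = -9/2 + (u*(1/73) + 36*(-1)) = -9/2 + (u/73 - 36) = -9/2 + (-36 + u/73) = -81/2 + u/73)
((-1997 + 22949)*(-5304 + 22135))/b(99) + 36150/34635 = ((-1997 + 22949)*(-5304 + 22135))/(-81/2 + (1/73)*99) + 36150/34635 = (20952*16831)/(-81/2 + 99/73) + 36150*(1/34635) = 352643112/(-5715/146) + 2410/2309 = 352643112*(-146/5715) + 2410/2309 = -5720654928/635 + 2410/2309 = -13208990698402/1466215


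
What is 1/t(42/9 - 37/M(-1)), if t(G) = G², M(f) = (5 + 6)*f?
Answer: 1089/70225 ≈ 0.015507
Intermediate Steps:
M(f) = 11*f
1/t(42/9 - 37/M(-1)) = 1/((42/9 - 37/(11*(-1)))²) = 1/((42*(⅑) - 37/(-11))²) = 1/((14/3 - 37*(-1/11))²) = 1/((14/3 + 37/11)²) = 1/((265/33)²) = 1/(70225/1089) = 1089/70225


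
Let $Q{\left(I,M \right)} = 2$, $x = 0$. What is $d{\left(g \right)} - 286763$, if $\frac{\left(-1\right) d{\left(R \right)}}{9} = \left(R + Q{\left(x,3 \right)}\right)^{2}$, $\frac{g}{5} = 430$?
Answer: $-41966699$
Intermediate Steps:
$g = 2150$ ($g = 5 \cdot 430 = 2150$)
$d{\left(R \right)} = - 9 \left(2 + R\right)^{2}$ ($d{\left(R \right)} = - 9 \left(R + 2\right)^{2} = - 9 \left(2 + R\right)^{2}$)
$d{\left(g \right)} - 286763 = - 9 \left(2 + 2150\right)^{2} - 286763 = - 9 \cdot 2152^{2} - 286763 = \left(-9\right) 4631104 - 286763 = -41679936 - 286763 = -41966699$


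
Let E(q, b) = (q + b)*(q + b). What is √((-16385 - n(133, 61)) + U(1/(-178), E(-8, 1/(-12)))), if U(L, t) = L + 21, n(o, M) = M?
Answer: I*√520409878/178 ≈ 128.16*I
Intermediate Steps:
E(q, b) = (b + q)² (E(q, b) = (b + q)*(b + q) = (b + q)²)
U(L, t) = 21 + L
√((-16385 - n(133, 61)) + U(1/(-178), E(-8, 1/(-12)))) = √((-16385 - 1*61) + (21 + 1/(-178))) = √((-16385 - 61) + (21 - 1/178)) = √(-16446 + 3737/178) = √(-2923651/178) = I*√520409878/178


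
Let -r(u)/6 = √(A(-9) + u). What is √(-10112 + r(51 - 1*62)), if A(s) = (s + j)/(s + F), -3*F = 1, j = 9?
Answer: √(-10112 - 6*I*√11) ≈ 0.0989 - 100.56*I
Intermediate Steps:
F = -⅓ (F = -⅓*1 = -⅓ ≈ -0.33333)
A(s) = (9 + s)/(-⅓ + s) (A(s) = (s + 9)/(s - ⅓) = (9 + s)/(-⅓ + s))
r(u) = -6*√u (r(u) = -6*√(3*(9 - 9)/(-1 + 3*(-9)) + u) = -6*√(3*0/(-1 - 27) + u) = -6*√(3*0/(-28) + u) = -6*√(3*(-1/28)*0 + u) = -6*√(0 + u) = -6*√u)
√(-10112 + r(51 - 1*62)) = √(-10112 - 6*√(51 - 1*62)) = √(-10112 - 6*√(51 - 62)) = √(-10112 - 6*I*√11)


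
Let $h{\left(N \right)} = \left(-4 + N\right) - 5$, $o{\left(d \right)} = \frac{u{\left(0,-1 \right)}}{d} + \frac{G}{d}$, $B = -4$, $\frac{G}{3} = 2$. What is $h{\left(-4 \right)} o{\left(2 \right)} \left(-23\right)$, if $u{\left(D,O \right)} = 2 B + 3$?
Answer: $\frac{299}{2} \approx 149.5$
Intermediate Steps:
$G = 6$ ($G = 3 \cdot 2 = 6$)
$u{\left(D,O \right)} = -5$ ($u{\left(D,O \right)} = 2 \left(-4\right) + 3 = -8 + 3 = -5$)
$o{\left(d \right)} = \frac{1}{d}$ ($o{\left(d \right)} = - \frac{5}{d} + \frac{6}{d} = \frac{1}{d}$)
$h{\left(N \right)} = -9 + N$
$h{\left(-4 \right)} o{\left(2 \right)} \left(-23\right) = \frac{-9 - 4}{2} \left(-23\right) = \left(-13\right) \frac{1}{2} \left(-23\right) = \left(- \frac{13}{2}\right) \left(-23\right) = \frac{299}{2}$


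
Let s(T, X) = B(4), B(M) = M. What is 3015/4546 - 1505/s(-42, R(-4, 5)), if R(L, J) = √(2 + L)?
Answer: -3414835/9092 ≈ -375.59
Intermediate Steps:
s(T, X) = 4
3015/4546 - 1505/s(-42, R(-4, 5)) = 3015/4546 - 1505/4 = -3414835/9092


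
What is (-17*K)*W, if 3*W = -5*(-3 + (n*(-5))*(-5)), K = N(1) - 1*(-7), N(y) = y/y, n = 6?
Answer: 33320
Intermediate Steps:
N(y) = 1
K = 8 (K = 1 - 1*(-7) = 1 + 7 = 8)
W = -245 (W = (-5*(-3 + (6*(-5))*(-5)))/3 = (-5*(-3 - 30*(-5)))/3 = (-5*(-3 + 150))/3 = (-5*147)/3 = (1/3)*(-735) = -245)
(-17*K)*W = -17*8*(-245) = -136*(-245) = 33320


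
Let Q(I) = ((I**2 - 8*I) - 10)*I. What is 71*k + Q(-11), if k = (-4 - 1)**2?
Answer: -414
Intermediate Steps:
Q(I) = I*(-10 + I**2 - 8*I) (Q(I) = (-10 + I**2 - 8*I)*I = I*(-10 + I**2 - 8*I))
k = 25 (k = (-5)**2 = 25)
71*k + Q(-11) = 71*25 - 11*(-10 + (-11)**2 - 8*(-11)) = 1775 - 11*(-10 + 121 + 88) = 1775 - 11*199 = 1775 - 2189 = -414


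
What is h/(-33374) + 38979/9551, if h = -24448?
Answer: 767193997/159377537 ≈ 4.8137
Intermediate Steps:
h/(-33374) + 38979/9551 = -24448/(-33374) + 38979/9551 = -24448*(-1/33374) + 38979*(1/9551) = 12224/16687 + 38979/9551 = 767193997/159377537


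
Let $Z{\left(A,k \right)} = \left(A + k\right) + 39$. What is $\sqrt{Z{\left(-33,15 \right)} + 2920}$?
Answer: $\sqrt{2941} \approx 54.231$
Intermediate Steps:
$Z{\left(A,k \right)} = 39 + A + k$
$\sqrt{Z{\left(-33,15 \right)} + 2920} = \sqrt{\left(39 - 33 + 15\right) + 2920} = \sqrt{21 + 2920} = \sqrt{2941}$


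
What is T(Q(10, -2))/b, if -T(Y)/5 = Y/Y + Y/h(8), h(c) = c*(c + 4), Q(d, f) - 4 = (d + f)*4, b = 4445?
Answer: -11/7112 ≈ -0.0015467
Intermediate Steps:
Q(d, f) = 4 + 4*d + 4*f (Q(d, f) = 4 + (d + f)*4 = 4 + (4*d + 4*f) = 4 + 4*d + 4*f)
h(c) = c*(4 + c)
T(Y) = -5 - 5*Y/96 (T(Y) = -5*(Y/Y + Y/((8*(4 + 8)))) = -5*(1 + Y/((8*12))) = -5*(1 + Y/96) = -5 - 5*Y/96)
T(Q(10, -2))/b = (-5 - 5*(4 + 4*10 + 4*(-2))/96)/4445 = (-5 - 5*(4 + 40 - 8)/96)*(1/4445) = (-5 - 5/96*36)*(1/4445) = (-5 - 15/8)*(1/4445) = -55/8*1/4445 = -11/7112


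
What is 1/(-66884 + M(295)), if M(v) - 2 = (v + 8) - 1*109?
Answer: -1/66688 ≈ -1.4995e-5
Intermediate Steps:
M(v) = -99 + v (M(v) = 2 + ((v + 8) - 1*109) = 2 + ((8 + v) - 109) = 2 + (-101 + v) = -99 + v)
1/(-66884 + M(295)) = 1/(-66884 + (-99 + 295)) = 1/(-66884 + 196) = 1/(-66688) = -1/66688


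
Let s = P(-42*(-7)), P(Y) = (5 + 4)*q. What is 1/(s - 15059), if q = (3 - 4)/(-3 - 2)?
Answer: -5/75286 ≈ -6.6413e-5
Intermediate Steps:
q = 1/5 (q = -1/(-5) = -1*(-1/5) = 1/5 ≈ 0.20000)
P(Y) = 9/5 (P(Y) = (5 + 4)*(1/5) = 9*(1/5) = 9/5)
s = 9/5 ≈ 1.8000
1/(s - 15059) = 1/(9/5 - 15059) = 1/(-75286/5) = -5/75286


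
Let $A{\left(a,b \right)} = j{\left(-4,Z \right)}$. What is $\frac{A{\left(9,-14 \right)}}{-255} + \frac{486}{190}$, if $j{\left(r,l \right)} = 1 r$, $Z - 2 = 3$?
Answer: $\frac{12469}{4845} \approx 2.5736$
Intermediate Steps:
$Z = 5$ ($Z = 2 + 3 = 5$)
$j{\left(r,l \right)} = r$
$A{\left(a,b \right)} = -4$
$\frac{A{\left(9,-14 \right)}}{-255} + \frac{486}{190} = - \frac{4}{-255} + \frac{486}{190} = \left(-4\right) \left(- \frac{1}{255}\right) + 486 \cdot \frac{1}{190} = \frac{4}{255} + \frac{243}{95} = \frac{12469}{4845}$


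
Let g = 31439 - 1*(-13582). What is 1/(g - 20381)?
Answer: 1/24640 ≈ 4.0584e-5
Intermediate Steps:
g = 45021 (g = 31439 + 13582 = 45021)
1/(g - 20381) = 1/(45021 - 20381) = 1/24640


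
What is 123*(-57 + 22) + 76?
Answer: -4229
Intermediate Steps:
123*(-57 + 22) + 76 = 123*(-35) + 76 = -4305 + 76 = -4229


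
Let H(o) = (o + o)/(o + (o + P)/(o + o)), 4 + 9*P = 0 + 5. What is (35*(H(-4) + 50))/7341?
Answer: 462910/1857273 ≈ 0.24924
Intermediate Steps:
P = ⅑ (P = -4/9 + (0 + 5)/9 = -4/9 + (⅑)*5 = -4/9 + 5/9 = ⅑ ≈ 0.11111)
H(o) = 2*o/(o + (⅑ + o)/(2*o)) (H(o) = (o + o)/(o + (o + ⅑)/(o + o)) = (2*o)/(o + (⅑ + o)/((2*o))) = (2*o)/(o + (⅑ + o)*(1/(2*o))) = (2*o)/(o + (⅑ + o)/(2*o)) = 2*o/(o + (⅑ + o)/(2*o)))
(35*(H(-4) + 50))/7341 = (35*(36*(-4)²/(1 + 9*(-4) + 18*(-4)²) + 50))/7341 = (35*(36*16/(1 - 36 + 18*16) + 50))*(1/7341) = (35*(36*16/(1 - 36 + 288) + 50))*(1/7341) = (35*(36*16/253 + 50))*(1/7341) = (35*(36*16*(1/253) + 50))*(1/7341) = (35*(576/253 + 50))*(1/7341) = (35*(13226/253))*(1/7341) = (462910/253)*(1/7341) = 462910/1857273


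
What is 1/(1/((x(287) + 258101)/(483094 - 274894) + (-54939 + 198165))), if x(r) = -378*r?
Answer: 5963960563/41640 ≈ 1.4323e+5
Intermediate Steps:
1/(1/((x(287) + 258101)/(483094 - 274894) + (-54939 + 198165))) = 1/(1/((-378*287 + 258101)/(483094 - 274894) + (-54939 + 198165))) = 1/(1/((-108486 + 258101)/208200 + 143226)) = 1/(1/(149615*(1/208200) + 143226)) = 1/(1/(29923/41640 + 143226)) = 1/(1/(5963960563/41640)) = 1/(41640/5963960563) = 5963960563/41640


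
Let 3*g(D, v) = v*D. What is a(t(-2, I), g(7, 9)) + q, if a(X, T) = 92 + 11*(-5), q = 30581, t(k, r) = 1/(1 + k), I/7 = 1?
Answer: 30618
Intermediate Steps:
I = 7 (I = 7*1 = 7)
g(D, v) = D*v/3 (g(D, v) = (v*D)/3 = (D*v)/3 = D*v/3)
a(X, T) = 37 (a(X, T) = 92 - 55 = 37)
a(t(-2, I), g(7, 9)) + q = 37 + 30581 = 30618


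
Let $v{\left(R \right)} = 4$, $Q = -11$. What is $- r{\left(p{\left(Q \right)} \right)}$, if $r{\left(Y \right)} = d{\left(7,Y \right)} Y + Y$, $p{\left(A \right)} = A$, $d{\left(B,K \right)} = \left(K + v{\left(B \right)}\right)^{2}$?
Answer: $550$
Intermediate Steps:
$d{\left(B,K \right)} = \left(4 + K\right)^{2}$ ($d{\left(B,K \right)} = \left(K + 4\right)^{2} = \left(4 + K\right)^{2}$)
$r{\left(Y \right)} = Y + Y \left(4 + Y\right)^{2}$ ($r{\left(Y \right)} = \left(4 + Y\right)^{2} Y + Y = Y \left(4 + Y\right)^{2} + Y = Y + Y \left(4 + Y\right)^{2}$)
$- r{\left(p{\left(Q \right)} \right)} = - \left(-11\right) \left(1 + \left(4 - 11\right)^{2}\right) = - \left(-11\right) \left(1 + \left(-7\right)^{2}\right) = - \left(-11\right) \left(1 + 49\right) = - \left(-11\right) 50 = \left(-1\right) \left(-550\right) = 550$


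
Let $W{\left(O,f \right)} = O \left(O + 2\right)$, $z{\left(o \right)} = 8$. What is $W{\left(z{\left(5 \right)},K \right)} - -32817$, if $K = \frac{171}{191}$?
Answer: $32897$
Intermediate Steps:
$K = \frac{171}{191}$ ($K = 171 \cdot \frac{1}{191} = \frac{171}{191} \approx 0.89529$)
$W{\left(O,f \right)} = O \left(2 + O\right)$
$W{\left(z{\left(5 \right)},K \right)} - -32817 = 8 \left(2 + 8\right) - -32817 = 8 \cdot 10 + 32817 = 80 + 32817 = 32897$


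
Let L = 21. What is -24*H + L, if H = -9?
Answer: 237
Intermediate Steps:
-24*H + L = -24*(-9) + 21 = 216 + 21 = 237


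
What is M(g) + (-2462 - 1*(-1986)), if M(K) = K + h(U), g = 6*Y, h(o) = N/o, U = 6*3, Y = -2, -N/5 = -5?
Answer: -8759/18 ≈ -486.61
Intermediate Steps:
N = 25 (N = -5*(-5) = 25)
U = 18
h(o) = 25/o
g = -12 (g = 6*(-2) = -12)
M(K) = 25/18 + K (M(K) = K + 25/18 = 25/18 + K)
M(g) + (-2462 - 1*(-1986)) = (25/18 - 12) + (-2462 - 1*(-1986)) = -191/18 + (-2462 + 1986) = -191/18 - 476 = -8759/18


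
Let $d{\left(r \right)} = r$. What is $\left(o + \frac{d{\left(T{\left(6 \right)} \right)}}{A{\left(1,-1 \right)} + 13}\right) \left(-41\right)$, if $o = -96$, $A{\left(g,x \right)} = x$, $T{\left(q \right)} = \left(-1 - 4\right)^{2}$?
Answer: $\frac{46207}{12} \approx 3850.6$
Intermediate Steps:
$T{\left(q \right)} = 25$ ($T{\left(q \right)} = \left(-5\right)^{2} = 25$)
$\left(o + \frac{d{\left(T{\left(6 \right)} \right)}}{A{\left(1,-1 \right)} + 13}\right) \left(-41\right) = \left(-96 + \frac{25}{-1 + 13}\right) \left(-41\right) = \left(-96 + \frac{25}{12}\right) \left(-41\right) = \left(- \frac{1127}{12}\right) \left(-41\right) = \frac{46207}{12}$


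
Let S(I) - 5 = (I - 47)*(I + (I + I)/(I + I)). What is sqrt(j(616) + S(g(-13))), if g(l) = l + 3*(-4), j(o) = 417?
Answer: 5*sqrt(86) ≈ 46.368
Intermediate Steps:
g(l) = -12 + l (g(l) = l - 12 = -12 + l)
S(I) = 5 + (1 + I)*(-47 + I) (S(I) = 5 + (I - 47)*(I + (I + I)/(I + I)) = 5 + (-47 + I)*(I + (2*I)/((2*I))) = 5 + (-47 + I)*(I + (2*I)*(1/(2*I))) = 5 + (-47 + I)*(I + 1) = 5 + (-47 + I)*(1 + I) = 5 + (1 + I)*(-47 + I))
sqrt(j(616) + S(g(-13))) = sqrt(417 + (-42 + (-12 - 13)**2 - 46*(-12 - 13))) = sqrt(417 + (-42 + (-25)**2 - 46*(-25))) = sqrt(417 + (-42 + 625 + 1150)) = sqrt(417 + 1733) = sqrt(2150) = 5*sqrt(86)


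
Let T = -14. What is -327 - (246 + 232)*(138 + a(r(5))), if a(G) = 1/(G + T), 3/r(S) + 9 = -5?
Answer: -13185217/199 ≈ -66257.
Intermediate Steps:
r(S) = -3/14 (r(S) = 3/(-9 - 5) = 3/(-14) = 3*(-1/14) = -3/14)
a(G) = 1/(-14 + G) (a(G) = 1/(G - 14) = 1/(-14 + G))
-327 - (246 + 232)*(138 + a(r(5))) = -327 - (246 + 232)*(138 + 1/(-14 - 3/14)) = -327 - 478*(138 + 1/(-199/14)) = -327 - 478*(138 - 14/199) = -327 - 478*27448/199 = -327 - 1*13120144/199 = -327 - 13120144/199 = -13185217/199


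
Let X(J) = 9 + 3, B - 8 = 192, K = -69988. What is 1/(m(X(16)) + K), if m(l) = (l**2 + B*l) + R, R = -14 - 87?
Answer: -1/67545 ≈ -1.4805e-5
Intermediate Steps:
B = 200 (B = 8 + 192 = 200)
X(J) = 12
R = -101
m(l) = -101 + l**2 + 200*l (m(l) = (l**2 + 200*l) - 101 = -101 + l**2 + 200*l)
1/(m(X(16)) + K) = 1/((-101 + 12**2 + 200*12) - 69988) = 1/((-101 + 144 + 2400) - 69988) = 1/(2443 - 69988) = 1/(-67545) = -1/67545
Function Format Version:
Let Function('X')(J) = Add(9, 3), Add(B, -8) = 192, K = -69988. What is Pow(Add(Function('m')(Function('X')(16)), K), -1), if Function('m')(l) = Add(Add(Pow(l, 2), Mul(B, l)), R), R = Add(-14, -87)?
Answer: Rational(-1, 67545) ≈ -1.4805e-5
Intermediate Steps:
B = 200 (B = Add(8, 192) = 200)
Function('X')(J) = 12
R = -101
Function('m')(l) = Add(-101, Pow(l, 2), Mul(200, l)) (Function('m')(l) = Add(Add(Pow(l, 2), Mul(200, l)), -101) = Add(-101, Pow(l, 2), Mul(200, l)))
Pow(Add(Function('m')(Function('X')(16)), K), -1) = Pow(Add(Add(-101, Pow(12, 2), Mul(200, 12)), -69988), -1) = Pow(Add(Add(-101, 144, 2400), -69988), -1) = Pow(Add(2443, -69988), -1) = Pow(-67545, -1) = Rational(-1, 67545)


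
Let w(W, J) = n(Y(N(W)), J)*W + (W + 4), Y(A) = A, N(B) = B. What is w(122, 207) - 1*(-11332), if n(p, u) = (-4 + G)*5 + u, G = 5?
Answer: 37322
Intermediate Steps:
n(p, u) = 5 + u (n(p, u) = (-4 + 5)*5 + u = 1*5 + u = 5 + u)
w(W, J) = 4 + W + W*(5 + J) (w(W, J) = (5 + J)*W + (W + 4) = W*(5 + J) + (4 + W) = 4 + W + W*(5 + J))
w(122, 207) - 1*(-11332) = (4 + 122 + 122*(5 + 207)) - 1*(-11332) = (4 + 122 + 122*212) + 11332 = (4 + 122 + 25864) + 11332 = 25990 + 11332 = 37322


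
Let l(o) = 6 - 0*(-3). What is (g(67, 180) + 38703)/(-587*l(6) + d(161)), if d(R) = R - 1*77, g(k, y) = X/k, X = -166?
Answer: -2592935/230346 ≈ -11.257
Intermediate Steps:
g(k, y) = -166/k
d(R) = -77 + R (d(R) = R - 77 = -77 + R)
l(o) = 6 (l(o) = 6 - 1*0 = 6 + 0 = 6)
(g(67, 180) + 38703)/(-587*l(6) + d(161)) = (-166/67 + 38703)/(-587*6 + (-77 + 161)) = (-166*1/67 + 38703)/(-3522 + 84) = (-166/67 + 38703)/(-3438) = (2592935/67)*(-1/3438) = -2592935/230346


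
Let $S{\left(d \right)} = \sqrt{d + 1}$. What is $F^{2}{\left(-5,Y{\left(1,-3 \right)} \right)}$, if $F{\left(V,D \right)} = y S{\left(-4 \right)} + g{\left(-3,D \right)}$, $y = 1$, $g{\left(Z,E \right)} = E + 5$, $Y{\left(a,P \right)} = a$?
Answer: $\left(6 + i \sqrt{3}\right)^{2} \approx 33.0 + 20.785 i$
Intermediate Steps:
$g{\left(Z,E \right)} = 5 + E$
$S{\left(d \right)} = \sqrt{1 + d}$
$F{\left(V,D \right)} = 5 + D + i \sqrt{3}$ ($F{\left(V,D \right)} = 1 \sqrt{1 - 4} + \left(5 + D\right) = 1 \sqrt{-3} + \left(5 + D\right) = 1 i \sqrt{3} + \left(5 + D\right) = i \sqrt{3} + \left(5 + D\right) = 5 + D + i \sqrt{3}$)
$F^{2}{\left(-5,Y{\left(1,-3 \right)} \right)} = \left(5 + 1 + i \sqrt{3}\right)^{2} = \left(6 + i \sqrt{3}\right)^{2}$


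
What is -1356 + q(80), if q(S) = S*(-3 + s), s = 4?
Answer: -1276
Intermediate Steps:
q(S) = S (q(S) = S*(-3 + 4) = S*1 = S)
-1356 + q(80) = -1356 + 80 = -1276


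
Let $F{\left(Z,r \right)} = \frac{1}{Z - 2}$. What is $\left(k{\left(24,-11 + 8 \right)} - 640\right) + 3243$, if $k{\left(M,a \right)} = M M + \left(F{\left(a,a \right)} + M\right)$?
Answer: $\frac{16014}{5} \approx 3202.8$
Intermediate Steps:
$F{\left(Z,r \right)} = \frac{1}{-2 + Z}$
$k{\left(M,a \right)} = M + M^{2} + \frac{1}{-2 + a}$ ($k{\left(M,a \right)} = M M + \left(\frac{1}{-2 + a} + M\right) = M^{2} + \left(M + \frac{1}{-2 + a}\right) = M + M^{2} + \frac{1}{-2 + a}$)
$\left(k{\left(24,-11 + 8 \right)} - 640\right) + 3243 = \left(\frac{1 + 24 \left(1 + 24\right) \left(-2 + \left(-11 + 8\right)\right)}{-2 + \left(-11 + 8\right)} - 640\right) + 3243 = \left(\frac{1 + 24 \cdot 25 \left(-2 - 3\right)}{-2 - 3} - 640\right) + 3243 = \left(\frac{1 + 24 \cdot 25 \left(-5\right)}{-5} - 640\right) + 3243 = \left(- \frac{1 - 3000}{5} - 640\right) + 3243 = \left(\left(- \frac{1}{5}\right) \left(-2999\right) - 640\right) + 3243 = \left(\frac{2999}{5} - 640\right) + 3243 = - \frac{201}{5} + 3243 = \frac{16014}{5}$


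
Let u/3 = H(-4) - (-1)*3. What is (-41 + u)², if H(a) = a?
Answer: 1936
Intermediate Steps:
u = -3 (u = 3*(-4 - (-1)*3) = 3*(-4 - 1*(-3)) = 3*(-4 + 3) = 3*(-1) = -3)
(-41 + u)² = (-41 - 3)² = (-44)² = 1936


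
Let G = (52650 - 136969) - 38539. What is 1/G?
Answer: -1/122858 ≈ -8.1395e-6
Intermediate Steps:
G = -122858 (G = -84319 - 38539 = -122858)
1/G = 1/(-122858) = -1/122858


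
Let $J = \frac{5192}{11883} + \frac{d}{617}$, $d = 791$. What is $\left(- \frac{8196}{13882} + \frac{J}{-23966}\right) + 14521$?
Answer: $\frac{17709558143921724541}{1219632140218866} \approx 14520.0$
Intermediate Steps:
$J = \frac{12602917}{7331811}$ ($J = \frac{5192}{11883} + \frac{791}{617} = \frac{12602917}{7331811} \approx 1.7189$)
$\left(- \frac{8196}{13882} + \frac{J}{-23966}\right) + 14521 = \left(- \frac{8196}{13882} + \frac{12602917}{7331811 \left(-23966\right)}\right) + 14521 = \left(\left(-8196\right) \frac{1}{13882} + \frac{12602917}{7331811} \left(- \frac{1}{23966}\right)\right) + 14521 = \left(- \frac{4098}{6941} - \frac{12602917}{175714182426}\right) + 14521 = - \frac{720164196428645}{1219632140218866} + 14521 = \frac{17709558143921724541}{1219632140218866}$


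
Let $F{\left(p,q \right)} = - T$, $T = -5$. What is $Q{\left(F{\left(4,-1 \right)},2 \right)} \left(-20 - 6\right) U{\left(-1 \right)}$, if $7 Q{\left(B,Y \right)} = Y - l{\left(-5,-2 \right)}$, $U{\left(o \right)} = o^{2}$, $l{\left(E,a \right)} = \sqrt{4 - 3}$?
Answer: $- \frac{26}{7} \approx -3.7143$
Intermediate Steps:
$l{\left(E,a \right)} = 1$ ($l{\left(E,a \right)} = \sqrt{1} = 1$)
$F{\left(p,q \right)} = 5$ ($F{\left(p,q \right)} = \left(-1\right) \left(-5\right) = 5$)
$Q{\left(B,Y \right)} = - \frac{1}{7} + \frac{Y}{7}$ ($Q{\left(B,Y \right)} = \frac{Y - 1}{7} = \frac{-1 + Y}{7} = - \frac{1}{7} + \frac{Y}{7}$)
$Q{\left(F{\left(4,-1 \right)},2 \right)} \left(-20 - 6\right) U{\left(-1 \right)} = \left(- \frac{1}{7} + \frac{1}{7} \cdot 2\right) \left(-20 - 6\right) \left(-1\right)^{2} = \left(- \frac{1}{7} + \frac{2}{7}\right) \left(-20 - 6\right) 1 = \frac{1}{7} \left(-26\right) 1 = \left(- \frac{26}{7}\right) 1 = - \frac{26}{7}$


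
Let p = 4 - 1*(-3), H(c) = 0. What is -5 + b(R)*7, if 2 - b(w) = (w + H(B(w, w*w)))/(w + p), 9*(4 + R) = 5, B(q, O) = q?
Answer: 505/32 ≈ 15.781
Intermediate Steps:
R = -31/9 (R = -4 + (1/9)*5 = -4 + 5/9 = -31/9 ≈ -3.4444)
p = 7 (p = 4 + 3 = 7)
b(w) = 2 - w/(7 + w) (b(w) = 2 - (w + 0)/(w + 7) = 2 - w/(7 + w))
-5 + b(R)*7 = -5 + ((14 - 31/9)/(7 - 31/9))*7 = -5 + ((95/9)/(32/9))*7 = -5 + ((9/32)*(95/9))*7 = -5 + (95/32)*7 = -5 + 665/32 = 505/32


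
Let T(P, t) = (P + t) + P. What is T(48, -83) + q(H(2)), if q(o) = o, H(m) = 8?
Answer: 21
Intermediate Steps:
T(P, t) = t + 2*P
T(48, -83) + q(H(2)) = (-83 + 2*48) + 8 = (-83 + 96) + 8 = 13 + 8 = 21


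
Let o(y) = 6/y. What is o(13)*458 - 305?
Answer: -1217/13 ≈ -93.615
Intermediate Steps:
o(13)*458 - 305 = (6/13)*458 - 305 = 2748/13 - 305 = -1217/13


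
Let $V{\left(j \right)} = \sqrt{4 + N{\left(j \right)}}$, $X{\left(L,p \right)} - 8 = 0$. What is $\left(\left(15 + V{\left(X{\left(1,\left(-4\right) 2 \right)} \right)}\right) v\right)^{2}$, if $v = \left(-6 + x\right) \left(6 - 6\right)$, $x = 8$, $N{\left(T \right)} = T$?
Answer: $0$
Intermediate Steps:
$X{\left(L,p \right)} = 8$ ($X{\left(L,p \right)} = 8 + 0 = 8$)
$V{\left(j \right)} = \sqrt{4 + j}$
$v = 0$ ($v = \left(-6 + 8\right) \left(6 - 6\right) = 2 \cdot 0 = 0$)
$\left(\left(15 + V{\left(X{\left(1,\left(-4\right) 2 \right)} \right)}\right) v\right)^{2} = \left(\left(15 + \sqrt{4 + 8}\right) 0\right)^{2} = \left(\left(15 + \sqrt{12}\right) 0\right)^{2} = \left(\left(15 + 2 \sqrt{3}\right) 0\right)^{2} = 0^{2} = 0$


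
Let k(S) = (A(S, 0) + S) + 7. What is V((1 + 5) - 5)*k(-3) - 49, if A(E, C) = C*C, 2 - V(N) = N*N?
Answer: -45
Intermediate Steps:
V(N) = 2 - N² (V(N) = 2 - N*N = 2 - N²)
A(E, C) = C²
k(S) = 7 + S (k(S) = (0² + S) + 7 = (0 + S) + 7 = S + 7 = 7 + S)
V((1 + 5) - 5)*k(-3) - 49 = (2 - ((1 + 5) - 5)²)*(7 - 3) - 49 = (2 - (6 - 5)²)*4 - 49 = (2 - 1*1²)*4 - 49 = (2 - 1*1)*4 - 49 = (2 - 1)*4 - 49 = 1*4 - 49 = 4 - 49 = -45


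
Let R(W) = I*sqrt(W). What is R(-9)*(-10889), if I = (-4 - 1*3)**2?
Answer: -1600683*I ≈ -1.6007e+6*I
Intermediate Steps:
I = 49 (I = (-4 - 3)**2 = (-7)**2 = 49)
R(W) = 49*sqrt(W)
R(-9)*(-10889) = (49*sqrt(-9))*(-10889) = (49*(3*I))*(-10889) = (147*I)*(-10889) = -1600683*I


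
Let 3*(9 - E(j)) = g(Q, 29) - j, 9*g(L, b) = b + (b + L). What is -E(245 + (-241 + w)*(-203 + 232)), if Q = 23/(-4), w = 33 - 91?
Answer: 302573/108 ≈ 2801.6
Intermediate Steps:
w = -58
Q = -23/4 (Q = 23*(-¼) = -23/4 ≈ -5.7500)
g(L, b) = L/9 + 2*b/9 (g(L, b) = (b + (b + L))/9 = (b + (L + b))/9 = (L + 2*b)/9 = L/9 + 2*b/9)
E(j) = 763/108 + j/3 (E(j) = 9 - (((⅑)*(-23/4) + (2/9)*29) - j)/3 = 9 - ((-23/36 + 58/9) - j)/3 = 9 - (209/36 - j)/3 = 9 + (-209/108 + j/3) = 763/108 + j/3)
-E(245 + (-241 + w)*(-203 + 232)) = -(763/108 + (245 + (-241 - 58)*(-203 + 232))/3) = -(763/108 + (245 - 299*29)/3) = -(763/108 + (245 - 8671)/3) = -(763/108 + (⅓)*(-8426)) = -(763/108 - 8426/3) = -1*(-302573/108) = 302573/108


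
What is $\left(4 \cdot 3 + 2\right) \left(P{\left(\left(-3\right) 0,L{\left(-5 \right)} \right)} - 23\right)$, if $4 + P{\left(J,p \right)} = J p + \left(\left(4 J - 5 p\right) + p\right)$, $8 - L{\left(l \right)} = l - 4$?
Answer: $-1330$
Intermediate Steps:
$L{\left(l \right)} = 12 - l$ ($L{\left(l \right)} = 8 - \left(l - 4\right) = 8 - \left(-4 + l\right) = 12 - l$)
$P{\left(J,p \right)} = -4 - 4 p + 4 J + J p$ ($P{\left(J,p \right)} = -4 + \left(J p + \left(\left(4 J - 5 p\right) + p\right)\right) = -4 + \left(J p + \left(\left(- 5 p + 4 J\right) + p\right)\right) = -4 + \left(J p + \left(- 4 p + 4 J\right)\right) = -4 + \left(- 4 p + 4 J + J p\right) = -4 - 4 p + 4 J + J p$)
$\left(4 \cdot 3 + 2\right) \left(P{\left(\left(-3\right) 0,L{\left(-5 \right)} \right)} - 23\right) = \left(4 \cdot 3 + 2\right) \left(\left(-4 - 4 \left(12 - -5\right) + 4 \left(\left(-3\right) 0\right) + \left(-3\right) 0 \left(12 - -5\right)\right) - 23\right) = \left(12 + 2\right) \left(\left(-4 - 4 \left(12 + 5\right) + 4 \cdot 0 + 0 \left(12 + 5\right)\right) - 23\right) = 14 \left(\left(-4 - 68 + 0 + 0 \cdot 17\right) - 23\right) = 14 \left(\left(-4 - 68 + 0 + 0\right) - 23\right) = 14 \left(-72 - 23\right) = 14 \left(-95\right) = -1330$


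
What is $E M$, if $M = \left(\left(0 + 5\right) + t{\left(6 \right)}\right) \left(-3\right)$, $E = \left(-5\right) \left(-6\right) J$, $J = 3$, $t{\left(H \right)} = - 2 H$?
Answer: $1890$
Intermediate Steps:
$E = 90$ ($E = \left(-5\right) \left(-6\right) 3 = 30 \cdot 3 = 90$)
$M = 21$ ($M = \left(\left(0 + 5\right) - 12\right) \left(-3\right) = \left(5 - 12\right) \left(-3\right) = \left(-7\right) \left(-3\right) = 21$)
$E M = 90 \cdot 21 = 1890$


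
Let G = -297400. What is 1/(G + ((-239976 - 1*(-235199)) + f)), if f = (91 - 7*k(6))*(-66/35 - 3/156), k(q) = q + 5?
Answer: -130/39286477 ≈ -3.3090e-6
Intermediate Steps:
k(q) = 5 + q
f = -3467/130 (f = (91 - 7*(5 + 6))*(-66/35 - 3/156) = (91 - 7*11)*(-66*1/35 - 3*1/156) = (91 - 77)*(-66/35 - 1/52) = 14*(-3467/1820) = -3467/130 ≈ -26.669)
1/(G + ((-239976 - 1*(-235199)) + f)) = 1/(-297400 + ((-239976 - 1*(-235199)) - 3467/130)) = 1/(-297400 + ((-239976 + 235199) - 3467/130)) = 1/(-297400 + (-4777 - 3467/130)) = 1/(-297400 - 624477/130) = 1/(-39286477/130) = -130/39286477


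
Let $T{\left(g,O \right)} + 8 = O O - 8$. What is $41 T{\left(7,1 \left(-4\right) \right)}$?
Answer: $0$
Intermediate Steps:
$T{\left(g,O \right)} = -16 + O^{2}$ ($T{\left(g,O \right)} = -8 + \left(O O - 8\right) = -8 + \left(O^{2} - 8\right) = -8 + \left(-8 + O^{2}\right) = -16 + O^{2}$)
$41 T{\left(7,1 \left(-4\right) \right)} = 41 \left(-16 + \left(1 \left(-4\right)\right)^{2}\right) = 41 \left(-16 + \left(-4\right)^{2}\right) = 41 \left(-16 + 16\right) = 41 \cdot 0 = 0$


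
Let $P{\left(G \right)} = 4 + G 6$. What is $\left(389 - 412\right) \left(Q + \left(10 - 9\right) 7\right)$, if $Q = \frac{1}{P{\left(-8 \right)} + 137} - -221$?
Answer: $- \frac{487715}{93} \approx -5244.3$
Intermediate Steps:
$P{\left(G \right)} = 4 + 6 G$
$Q = \frac{20554}{93}$ ($Q = \frac{1}{\left(4 + 6 \left(-8\right)\right) + 137} - -221 = \frac{1}{\left(4 - 48\right) + 137} + 221 = \frac{1}{-44 + 137} + 221 = \frac{1}{93} + 221 = \frac{20554}{93} \approx 221.01$)
$\left(389 - 412\right) \left(Q + \left(10 - 9\right) 7\right) = \left(389 - 412\right) \left(\frac{20554}{93} + \left(10 - 9\right) 7\right) = - 23 \left(\frac{20554}{93} + 1 \cdot 7\right) = - 23 \left(\frac{20554}{93} + 7\right) = \left(-23\right) \frac{21205}{93} = - \frac{487715}{93}$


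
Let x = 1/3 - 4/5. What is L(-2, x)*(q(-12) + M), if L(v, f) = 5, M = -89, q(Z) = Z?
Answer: -505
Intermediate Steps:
x = -7/15 (x = 1*(⅓) - 4*⅕ = ⅓ - ⅘ = -7/15 ≈ -0.46667)
L(-2, x)*(q(-12) + M) = 5*(-12 - 89) = 5*(-101) = -505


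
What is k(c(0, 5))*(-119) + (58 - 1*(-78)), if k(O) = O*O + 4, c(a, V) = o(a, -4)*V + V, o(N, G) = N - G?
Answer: -74715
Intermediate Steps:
c(a, V) = V + V*(4 + a) (c(a, V) = (a - 1*(-4))*V + V = (a + 4)*V + V = (4 + a)*V + V = V*(4 + a) + V = V + V*(4 + a))
k(O) = 4 + O**2 (k(O) = O**2 + 4 = 4 + O**2)
k(c(0, 5))*(-119) + (58 - 1*(-78)) = (4 + (5*(5 + 0))**2)*(-119) + (58 - 1*(-78)) = (4 + (5*5)**2)*(-119) + (58 + 78) = (4 + 25**2)*(-119) + 136 = (4 + 625)*(-119) + 136 = 629*(-119) + 136 = -74851 + 136 = -74715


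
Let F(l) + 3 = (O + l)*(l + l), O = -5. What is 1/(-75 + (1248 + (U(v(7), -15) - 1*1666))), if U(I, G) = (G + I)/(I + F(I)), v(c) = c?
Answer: -4/1973 ≈ -0.0020274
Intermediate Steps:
F(l) = -3 + 2*l*(-5 + l) (F(l) = -3 + (-5 + l)*(l + l) = -3 + (-5 + l)*(2*l) = -3 + 2*l*(-5 + l))
U(I, G) = (G + I)/(-3 - 9*I + 2*I²) (U(I, G) = (G + I)/(I + (-3 - 10*I + 2*I²)) = (G + I)/(-3 - 9*I + 2*I²))
1/(-75 + (1248 + (U(v(7), -15) - 1*1666))) = 1/(-75 + (1248 + ((-15 + 7)/(-3 - 9*7 + 2*7²) - 1*1666))) = 1/(-75 + (1248 + (-8/(-3 - 63 + 2*49) - 1666))) = 1/(-75 + (1248 + (-8/(-3 - 63 + 98) - 1666))) = 1/(-75 + (1248 + (-8/32 - 1666))) = 1/(-75 + (1248 + ((1/32)*(-8) - 1666))) = 1/(-75 + (1248 + (-¼ - 1666))) = 1/(-75 + (1248 - 6665/4)) = 1/(-75 - 1673/4) = 1/(-1973/4) = -4/1973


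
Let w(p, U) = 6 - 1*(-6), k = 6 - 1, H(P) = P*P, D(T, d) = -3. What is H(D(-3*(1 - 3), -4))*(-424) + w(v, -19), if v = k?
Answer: -3804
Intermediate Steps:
H(P) = P²
k = 5
v = 5
w(p, U) = 12 (w(p, U) = 6 + 6 = 12)
H(D(-3*(1 - 3), -4))*(-424) + w(v, -19) = (-3)²*(-424) + 12 = 9*(-424) + 12 = -3816 + 12 = -3804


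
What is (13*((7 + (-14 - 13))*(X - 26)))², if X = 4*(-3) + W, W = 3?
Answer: 82810000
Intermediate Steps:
X = -9 (X = 4*(-3) + 3 = -12 + 3 = -9)
(13*((7 + (-14 - 13))*(X - 26)))² = (13*((7 + (-14 - 13))*(-9 - 26)))² = (13*((7 - 27)*(-35)))² = (13*(-20*(-35)))² = (13*700)² = 9100² = 82810000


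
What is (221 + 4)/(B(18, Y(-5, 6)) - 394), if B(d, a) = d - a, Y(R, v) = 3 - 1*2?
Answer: -225/377 ≈ -0.59682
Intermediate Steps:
Y(R, v) = 1 (Y(R, v) = 3 - 2 = 1)
(221 + 4)/(B(18, Y(-5, 6)) - 394) = (221 + 4)/((18 - 1*1) - 394) = 225/((18 - 1) - 394) = 225/(17 - 394) = 225/(-377) = 225*(-1/377) = -225/377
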